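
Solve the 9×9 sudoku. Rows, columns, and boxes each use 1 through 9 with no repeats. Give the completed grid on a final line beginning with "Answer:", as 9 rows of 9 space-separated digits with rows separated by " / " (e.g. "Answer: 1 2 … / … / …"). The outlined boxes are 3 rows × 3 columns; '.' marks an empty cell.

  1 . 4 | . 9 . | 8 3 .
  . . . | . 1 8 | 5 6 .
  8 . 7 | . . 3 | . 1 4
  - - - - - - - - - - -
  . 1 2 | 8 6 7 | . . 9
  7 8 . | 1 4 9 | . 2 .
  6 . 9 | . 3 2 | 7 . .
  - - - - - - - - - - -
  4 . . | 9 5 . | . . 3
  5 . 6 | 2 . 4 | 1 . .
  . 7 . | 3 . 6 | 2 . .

Step 1. [r2c1∈{2,3,9}] col 1 places 2 nowhere but r2c1, so r2c1=2.
Step 2. [r6c4∈{5}] r6c4 is down to just 5 ⇒ r6c4=5.
Step 3. [r9c8∈{4,5,8,9}] across row 9, 4 lands solely at r9c8. So r9c8=4.
Step 4. [r2c2∈{3,9}] 9 has one home in row 2: r2c2 ⇒ r2c2=9.
Step 5. [r2c9∈{7}] nothing but 7 survives at r2c9, so r2c9=7.
Step 6. [r8c9∈{8}] nothing but 8 survives at r8c9, so r8c9=8.
Step 7. [r7c3∈{1,8}] across row 7, 8 lands solely at r7c3 ⇒ r7c3=8.
Step 8. [r5c3∈{3,5}] across col 3, 5 lands solely at r5c3 ⇒ r5c3=5.
Step 9. [r5c7∈{3,6}] 3 has one home in row 5: r5c7 ⇒ r5c7=3.
Step 10. [r3c4∈{6}] r3c4 is down to just 6. So r3c4=6.
Step 11. [r8c8∈{7,9}] 9 has one home in row 8: r8c8, so r8c8=9.
Step 12. [r3c2∈{5}] r3c2 has the single candidate 5 ⇒ r3c2=5.
Step 13. [r6c8∈{8}] r6c8 has the single candidate 8 ⇒ r6c8=8.
Step 14. [r3c7∈{9}] only 9 remains possible at r3c7 ⇒ r3c7=9.
Step 15. [r4c7∈{4}] r4c7 is down to just 4 ⇒ r4c7=4.
Step 16. [r9c3∈{1}] r9c3 is down to just 1. So r9c3=1.
Step 17. [r9c1∈{9}] r9c1's peers cover all but 9. So r9c1=9.
Step 18. [r2c3∈{3}] r2c3 is down to just 3, so r2c3=3.
Step 19. [r7c2∈{2}] nothing but 2 survives at r7c2, so r7c2=2.
Step 20. [r8c2∈{3}] only 3 remains possible at r8c2 ⇒ r8c2=3.
Step 21. [r7c7∈{6}] r7c7 has the single candidate 6, so r7c7=6.
Step 22. [r8c5∈{7}] r8c5 is down to just 7. So r8c5=7.
Step 23. [r6c2∈{4}] nothing but 4 survives at r6c2, so r6c2=4.
Step 24. [r6c9∈{1}] r6c9 is down to just 1, so r6c9=1.
Step 25. [r4c1∈{3}] r4c1 is down to just 3, so r4c1=3.
Step 26. [r1c4∈{7}] r1c4's peers cover all but 7 ⇒ r1c4=7.
Step 27. [r9c9∈{5}] r9c9 is down to just 5. So r9c9=5.
Step 28. [r7c6∈{1}] r7c6 is down to just 1, so r7c6=1.
Step 29. [r1c2∈{6}] nothing but 6 survives at r1c2, so r1c2=6.
Step 30. [r3c5∈{2}] nothing but 2 survives at r3c5, so r3c5=2.
Step 31. [r5c9∈{6}] nothing but 6 survives at r5c9 ⇒ r5c9=6.
Step 32. [r9c5∈{8}] nothing but 8 survives at r9c5 ⇒ r9c5=8.
Step 33. [r1c9∈{2}] nothing but 2 survives at r1c9. So r1c9=2.
Step 34. [r2c4∈{4}] r2c4 is down to just 4, so r2c4=4.
Step 35. [r1c6∈{5}] nothing but 5 survives at r1c6. So r1c6=5.
Step 36. [r7c8∈{7}] r7c8 is down to just 7 ⇒ r7c8=7.
Step 37. [r4c8∈{5}] r4c8's peers cover all but 5 ⇒ r4c8=5.

Answer: 1 6 4 7 9 5 8 3 2 / 2 9 3 4 1 8 5 6 7 / 8 5 7 6 2 3 9 1 4 / 3 1 2 8 6 7 4 5 9 / 7 8 5 1 4 9 3 2 6 / 6 4 9 5 3 2 7 8 1 / 4 2 8 9 5 1 6 7 3 / 5 3 6 2 7 4 1 9 8 / 9 7 1 3 8 6 2 4 5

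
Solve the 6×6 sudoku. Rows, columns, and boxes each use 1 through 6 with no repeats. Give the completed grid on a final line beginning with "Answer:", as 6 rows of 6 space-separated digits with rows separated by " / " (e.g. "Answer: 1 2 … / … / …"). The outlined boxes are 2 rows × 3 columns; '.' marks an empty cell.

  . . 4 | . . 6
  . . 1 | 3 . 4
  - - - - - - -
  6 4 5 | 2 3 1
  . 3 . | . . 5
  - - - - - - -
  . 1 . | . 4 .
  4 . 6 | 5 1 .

Step 1. [r6c2∈{2}] r6c2's peers cover all but 2 ⇒ r6c2=2.
Step 2. [r1c2∈{5}] r1c2 has the single candidate 5. So r1c2=5.
Step 3. [r2c1∈{2}] r2c1's peers cover all but 2 ⇒ r2c1=2.
Step 4. [r5c3∈{3}] nothing but 3 survives at r5c3 ⇒ r5c3=3.
Step 5. [r5c4∈{6}] nothing but 6 survives at r5c4 ⇒ r5c4=6.
Step 6. [r5c6∈{2}] nothing but 2 survives at r5c6 ⇒ r5c6=2.
Step 7. [r4c4∈{4}] only 4 remains possible at r4c4 ⇒ r4c4=4.
Step 8. [r6c6∈{3}] nothing but 3 survives at r6c6. So r6c6=3.
Step 9. [r5c1∈{5}] nothing but 5 survives at r5c1. So r5c1=5.
Step 10. [r1c5∈{2}] nothing but 2 survives at r1c5 ⇒ r1c5=2.
Step 11. [r1c1∈{3}] only 3 remains possible at r1c1. So r1c1=3.
Step 12. [r4c3∈{2}] r4c3's peers cover all but 2. So r4c3=2.
Step 13. [r4c5∈{6}] only 6 remains possible at r4c5 ⇒ r4c5=6.
Step 14. [r2c2∈{6}] nothing but 6 survives at r2c2 ⇒ r2c2=6.
Step 15. [r1c4∈{1}] r1c4 has the single candidate 1. So r1c4=1.
Step 16. [r2c5∈{5}] only 5 remains possible at r2c5 ⇒ r2c5=5.
Step 17. [r4c1∈{1}] r4c1 is down to just 1. So r4c1=1.

Answer: 3 5 4 1 2 6 / 2 6 1 3 5 4 / 6 4 5 2 3 1 / 1 3 2 4 6 5 / 5 1 3 6 4 2 / 4 2 6 5 1 3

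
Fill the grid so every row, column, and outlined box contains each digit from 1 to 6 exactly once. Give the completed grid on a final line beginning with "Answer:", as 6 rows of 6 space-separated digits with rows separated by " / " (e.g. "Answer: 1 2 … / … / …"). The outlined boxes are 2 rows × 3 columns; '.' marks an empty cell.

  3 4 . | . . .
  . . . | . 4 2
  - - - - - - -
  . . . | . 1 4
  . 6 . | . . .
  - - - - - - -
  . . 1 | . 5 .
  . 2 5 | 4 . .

Step 1. [r3c4∈{2,3,5,6}] row 3 places 6 nowhere but r3c4, so r3c4=6.
Step 2. [r2c4∈{1,3,5}] row 2 places 3 nowhere but r2c4 ⇒ r2c4=3.
Step 3. [r6c1∈{6}] r6c1 has the single candidate 6, so r6c1=6.
Step 4. [r4c1∈{1,2,4,5}] 1 has one home in row 4: r4c1. So r4c1=1.
Step 5. [r4c5∈{2,3}] in col 5, 2 fits only at r4c5, so r4c5=2.
Step 6. [r4c6∈{3,5}] box 4 places 3 nowhere but r4c6 ⇒ r4c6=3.
Step 7. [r1c6∈{1,5,6}] col 6 places 5 nowhere but r1c6, so r1c6=5.
Step 8. [r2c1∈{5}] nothing but 5 survives at r2c1 ⇒ r2c1=5.
Step 9. [r3c3∈{2,3}] col 3 places 3 nowhere but r3c3 ⇒ r3c3=3.
Step 10. [r2c3∈{6}] only 6 remains possible at r2c3 ⇒ r2c3=6.
Step 11. [r5c2∈{3}] r5c2's peers cover all but 3 ⇒ r5c2=3.
Step 12. [r3c2∈{5}] nothing but 5 survives at r3c2. So r3c2=5.
Step 13. [r1c5∈{6}] only 6 remains possible at r1c5 ⇒ r1c5=6.
Step 14. [r5c6∈{6}] r5c6 is down to just 6, so r5c6=6.
Step 15. [r2c2∈{1}] r2c2 is down to just 1 ⇒ r2c2=1.
Step 16. [r3c1∈{2}] r3c1 has the single candidate 2, so r3c1=2.
Step 17. [r4c4∈{5}] only 5 remains possible at r4c4 ⇒ r4c4=5.
Step 18. [r6c6∈{1}] r6c6's peers cover all but 1. So r6c6=1.
Step 19. [r6c5∈{3}] r6c5's peers cover all but 3. So r6c5=3.
Step 20. [r5c1∈{4}] r5c1's peers cover all but 4 ⇒ r5c1=4.
Step 21. [r1c4∈{1}] r1c4 has the single candidate 1 ⇒ r1c4=1.
Step 22. [r1c3∈{2}] r1c3 has the single candidate 2 ⇒ r1c3=2.
Step 23. [r5c4∈{2}] nothing but 2 survives at r5c4. So r5c4=2.
Step 24. [r4c3∈{4}] only 4 remains possible at r4c3, so r4c3=4.

Answer: 3 4 2 1 6 5 / 5 1 6 3 4 2 / 2 5 3 6 1 4 / 1 6 4 5 2 3 / 4 3 1 2 5 6 / 6 2 5 4 3 1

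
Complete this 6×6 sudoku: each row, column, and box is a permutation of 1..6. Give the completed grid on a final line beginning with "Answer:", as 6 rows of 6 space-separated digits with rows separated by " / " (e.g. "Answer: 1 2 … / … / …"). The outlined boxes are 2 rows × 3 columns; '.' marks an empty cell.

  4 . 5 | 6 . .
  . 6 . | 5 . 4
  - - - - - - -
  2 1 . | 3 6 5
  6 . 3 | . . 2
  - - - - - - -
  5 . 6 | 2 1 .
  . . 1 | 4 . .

Step 1. [r6c1∈{3}] r6c1's peers cover all but 3 ⇒ r6c1=3.
Step 2. [r1c2∈{2,3}] col 2 places 3 nowhere but r1c2 ⇒ r1c2=3.
Step 3. [r4c5∈{4}] r4c5's peers cover all but 4 ⇒ r4c5=4.
Step 4. [r1c5∈{2}] r1c5 has the single candidate 2 ⇒ r1c5=2.
Step 5. [r4c2∈{5}] only 5 remains possible at r4c2 ⇒ r4c2=5.
Step 6. [r5c6∈{3}] only 3 remains possible at r5c6, so r5c6=3.
Step 7. [r6c5∈{5}] r6c5's peers cover all but 5, so r6c5=5.
Step 8. [r4c4∈{1}] nothing but 1 survives at r4c4. So r4c4=1.
Step 9. [r6c6∈{6}] only 6 remains possible at r6c6, so r6c6=6.
Step 10. [r3c3∈{4}] nothing but 4 survives at r3c3, so r3c3=4.
Step 11. [r5c2∈{4}] r5c2 has the single candidate 4 ⇒ r5c2=4.
Step 12. [r2c3∈{2}] only 2 remains possible at r2c3, so r2c3=2.
Step 13. [r2c5∈{3}] r2c5's peers cover all but 3, so r2c5=3.
Step 14. [r6c2∈{2}] r6c2 has the single candidate 2 ⇒ r6c2=2.
Step 15. [r1c6∈{1}] r1c6 is down to just 1. So r1c6=1.
Step 16. [r2c1∈{1}] r2c1's peers cover all but 1. So r2c1=1.

Answer: 4 3 5 6 2 1 / 1 6 2 5 3 4 / 2 1 4 3 6 5 / 6 5 3 1 4 2 / 5 4 6 2 1 3 / 3 2 1 4 5 6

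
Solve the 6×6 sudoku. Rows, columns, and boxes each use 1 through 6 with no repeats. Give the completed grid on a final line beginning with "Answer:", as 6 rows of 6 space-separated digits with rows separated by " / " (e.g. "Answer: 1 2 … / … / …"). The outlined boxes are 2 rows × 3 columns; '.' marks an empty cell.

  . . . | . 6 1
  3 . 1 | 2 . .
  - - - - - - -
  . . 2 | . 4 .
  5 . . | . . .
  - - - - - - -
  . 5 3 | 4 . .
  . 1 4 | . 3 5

Step 1. [r4c3∈{6}] r4c3 has the single candidate 6. So r4c3=6.
Step 2. [r3c4∈{1,3,5,6}] row 3 places 5 nowhere but r3c4 ⇒ r3c4=5.
Step 3. [r4c2∈{3,4}] row 4 places 4 nowhere but r4c2, so r4c2=4.
Step 4. [r6c1∈{2,6}] r6c1 is the only open cell in row 6 admitting 2. So r6c1=2.
Step 5. [r4c4∈{1,3}] 1 has one home in col 4: r4c4. So r4c4=1.
Step 6. [r4c5∈{2}] r4c5 has the single candidate 2. So r4c5=2.
Step 7. [r3c6∈{3,6}] row 3 places 6 nowhere but r3c6. So r3c6=6.
Step 8. [r4c6∈{3}] r4c6 has the single candidate 3, so r4c6=3.
Step 9. [r1c3∈{5}] r1c3's peers cover all but 5 ⇒ r1c3=5.
Step 10. [r3c1∈{1}] r3c1 is down to just 1. So r3c1=1.
Step 11. [r5c5∈{1}] only 1 remains possible at r5c5, so r5c5=1.
Step 12. [r3c2∈{3}] only 3 remains possible at r3c2 ⇒ r3c2=3.
Step 13. [r1c1∈{4}] r1c1 is down to just 4. So r1c1=4.
Step 14. [r1c2∈{2}] r1c2 is down to just 2, so r1c2=2.
Step 15. [r5c1∈{6}] nothing but 6 survives at r5c1, so r5c1=6.
Step 16. [r2c6∈{4}] nothing but 4 survives at r2c6, so r2c6=4.
Step 17. [r2c2∈{6}] only 6 remains possible at r2c2, so r2c2=6.
Step 18. [r1c4∈{3}] r1c4's peers cover all but 3, so r1c4=3.
Step 19. [r2c5∈{5}] nothing but 5 survives at r2c5. So r2c5=5.
Step 20. [r6c4∈{6}] r6c4's peers cover all but 6, so r6c4=6.
Step 21. [r5c6∈{2}] nothing but 2 survives at r5c6, so r5c6=2.

Answer: 4 2 5 3 6 1 / 3 6 1 2 5 4 / 1 3 2 5 4 6 / 5 4 6 1 2 3 / 6 5 3 4 1 2 / 2 1 4 6 3 5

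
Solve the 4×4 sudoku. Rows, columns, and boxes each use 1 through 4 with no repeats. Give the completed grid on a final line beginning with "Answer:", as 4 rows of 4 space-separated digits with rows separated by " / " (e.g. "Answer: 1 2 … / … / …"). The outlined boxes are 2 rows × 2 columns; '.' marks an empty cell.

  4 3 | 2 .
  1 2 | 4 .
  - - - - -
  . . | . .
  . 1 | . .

Step 1. [r4c3∈{3}] r4c3 has the single candidate 3 ⇒ r4c3=3.
Step 2. [r4c1∈{2}] r4c1 is down to just 2. So r4c1=2.
Step 3. [r3c4∈{1,2,4}] row 3 places 2 nowhere but r3c4. So r3c4=2.
Step 4. [r3c3∈{1}] nothing but 1 survives at r3c3 ⇒ r3c3=1.
Step 5. [r3c1∈{3}] nothing but 3 survives at r3c1, so r3c1=3.
Step 6. [r1c4∈{1}] only 1 remains possible at r1c4. So r1c4=1.
Step 7. [r2c4∈{3}] r2c4 is down to just 3, so r2c4=3.
Step 8. [r3c2∈{4}] r3c2's peers cover all but 4, so r3c2=4.
Step 9. [r4c4∈{4}] r4c4 is down to just 4, so r4c4=4.

Answer: 4 3 2 1 / 1 2 4 3 / 3 4 1 2 / 2 1 3 4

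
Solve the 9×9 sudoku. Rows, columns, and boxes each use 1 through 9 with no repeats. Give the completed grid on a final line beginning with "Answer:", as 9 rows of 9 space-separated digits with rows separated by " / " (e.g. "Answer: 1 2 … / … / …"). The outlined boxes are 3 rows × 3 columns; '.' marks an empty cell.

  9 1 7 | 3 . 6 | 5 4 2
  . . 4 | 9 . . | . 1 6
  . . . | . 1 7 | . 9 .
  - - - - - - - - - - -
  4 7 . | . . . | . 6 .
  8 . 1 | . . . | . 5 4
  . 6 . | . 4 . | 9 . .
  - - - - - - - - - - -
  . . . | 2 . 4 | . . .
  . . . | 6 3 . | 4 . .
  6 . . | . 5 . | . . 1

Step 1. [r8c6∈{1,8,9}] in box 8, 1 fits only at r8c6 ⇒ r8c6=1.
Step 2. [r1c5∈{8}] r1c5's peers cover all but 8 ⇒ r1c5=8.
Step 3. [r2c5∈{2}] r2c5's peers cover all but 2. So r2c5=2.
Step 4. [r2c6∈{5}] r2c6 has the single candidate 5 ⇒ r2c6=5.
Step 5. [r2c1∈{3}] r2c1 is down to just 3, so r2c1=3.
Step 6. [r2c2∈{8}] only 8 remains possible at r2c2 ⇒ r2c2=8.
Step 7. [r4c5∈{9}] r4c5's peers cover all but 9, so r4c5=9.
Step 8. [r7c5∈{7}] only 7 remains possible at r7c5, so r7c5=7.
Step 9. [r9c4∈{8}] r9c4 has the single candidate 8, so r9c4=8.
Step 10. [r5c2∈{2,3,9}] across row 5, 9 lands solely at r5c2. So r5c2=9.
Step 11. [r4c7∈{1,2,3,8}] r4c7 is the only open cell in col 7 admitting 1. So r4c7=1.
Step 12. [r8c1∈{2,5,7}] 7 has one home in col 1: r8c1 ⇒ r8c1=7.
Step 13. [r6c9∈{3,7,8}] 7 has one home in col 9: r6c9. So r6c9=7.
Step 14. [r9c8∈{2,3,7}] col 8 places 7 nowhere but r9c8, so r9c8=7.
Step 15. [r9c2∈{2,3,4}] across row 9, 4 lands solely at r9c2. So r9c2=4.
Step 16. [r7c2∈{3,5}] across col 2, 3 lands solely at r7c2, so r7c2=3.
Step 17. [r7c8∈{8}] r7c8 is down to just 8, so r7c8=8.
Step 18. [r6c8∈{2,3}] col 8 places 3 nowhere but r6c8. So r6c8=3.
Step 19. [r4c3∈{2,3,5}] across col 3, 3 lands solely at r4c3, so r4c3=3.
Step 20. [r8c8∈{2}] only 2 remains possible at r8c8, so r8c8=2.
Step 21. [r8c2∈{5}] nothing but 5 survives at r8c2. So r8c2=5.
Step 22. [r4c6∈{2,8}] r4c6 is the only open cell in row 4 admitting 2 ⇒ r4c6=2.
Step 23. [r7c3∈{9}] r7c3's peers cover all but 9, so r7c3=9.
Step 24. [r3c9∈{3,8}] in col 9, 3 fits only at r3c9, so r3c9=3.
Step 25. [r3c3∈{2,5,6}] r3c3 is the only open cell in row 3 admitting 6 ⇒ r3c3=6.
Step 26. [r6c3∈{2,5}] r6c3 is the only open cell in col 3 admitting 5. So r6c3=5.
Step 27. [r3c1∈{2,5}] r3c1 is the only open cell in row 3 admitting 5 ⇒ r3c1=5.
Step 28. [r5c4∈{7}] r5c4 is down to just 7 ⇒ r5c4=7.
Step 29. [r8c9∈{9}] only 9 remains possible at r8c9 ⇒ r8c9=9.
Step 30. [r9c6∈{9}] nothing but 9 survives at r9c6. So r9c6=9.
Step 31. [r6c6∈{8}] r6c6 is down to just 8, so r6c6=8.
Step 32. [r4c9∈{8}] nothing but 8 survives at r4c9. So r4c9=8.
Step 33. [r4c4∈{5}] r4c4 has the single candidate 5, so r4c4=5.
Step 34. [r3c2∈{2}] r3c2 is down to just 2. So r3c2=2.
Step 35. [r7c7∈{6}] r7c7 has the single candidate 6 ⇒ r7c7=6.
Step 36. [r8c3∈{8}] r8c3 is down to just 8, so r8c3=8.
Step 37. [r5c7∈{2}] r5c7's peers cover all but 2. So r5c7=2.
Step 38. [r3c7∈{8}] nothing but 8 survives at r3c7 ⇒ r3c7=8.
Step 39. [r7c1∈{1}] nothing but 1 survives at r7c1 ⇒ r7c1=1.
Step 40. [r9c3∈{2}] r9c3's peers cover all but 2 ⇒ r9c3=2.
Step 41. [r6c1∈{2}] r6c1 is down to just 2 ⇒ r6c1=2.
Step 42. [r2c7∈{7}] r2c7 is down to just 7, so r2c7=7.
Step 43. [r5c6∈{3}] nothing but 3 survives at r5c6, so r5c6=3.
Step 44. [r3c4∈{4}] r3c4 has the single candidate 4, so r3c4=4.
Step 45. [r7c9∈{5}] r7c9 has the single candidate 5, so r7c9=5.
Step 46. [r6c4∈{1}] r6c4 is down to just 1, so r6c4=1.
Step 47. [r5c5∈{6}] only 6 remains possible at r5c5. So r5c5=6.
Step 48. [r9c7∈{3}] r9c7 is down to just 3. So r9c7=3.

Answer: 9 1 7 3 8 6 5 4 2 / 3 8 4 9 2 5 7 1 6 / 5 2 6 4 1 7 8 9 3 / 4 7 3 5 9 2 1 6 8 / 8 9 1 7 6 3 2 5 4 / 2 6 5 1 4 8 9 3 7 / 1 3 9 2 7 4 6 8 5 / 7 5 8 6 3 1 4 2 9 / 6 4 2 8 5 9 3 7 1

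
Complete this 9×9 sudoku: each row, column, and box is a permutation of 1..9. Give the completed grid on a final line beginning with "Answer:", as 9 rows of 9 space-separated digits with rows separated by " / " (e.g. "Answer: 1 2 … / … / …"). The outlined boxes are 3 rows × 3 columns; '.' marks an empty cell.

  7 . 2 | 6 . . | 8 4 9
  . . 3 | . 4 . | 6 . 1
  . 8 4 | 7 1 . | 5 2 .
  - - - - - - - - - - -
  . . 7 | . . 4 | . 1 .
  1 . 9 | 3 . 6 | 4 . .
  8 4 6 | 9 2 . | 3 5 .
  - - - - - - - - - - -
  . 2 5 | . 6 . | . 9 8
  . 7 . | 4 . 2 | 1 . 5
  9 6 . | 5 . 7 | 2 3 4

Step 1. [r5c2∈{5}] only 5 remains possible at r5c2. So r5c2=5.
Step 2. [r9c5∈{8}] nothing but 8 survives at r9c5. So r9c5=8.
Step 3. [r2c6∈{5,8,9}] across col 6, 8 lands solely at r2c6, so r2c6=8.
Step 4. [r8c1∈{3}] nothing but 3 survives at r8c1, so r8c1=3.
Step 5. [r7c6∈{1,3}] row 7 places 3 nowhere but r7c6. So r7c6=3.
Step 6. [r5c9∈{2,7}] row 5 places 2 nowhere but r5c9 ⇒ r5c9=2.
Step 7. [r2c8∈{7}] only 7 remains possible at r2c8, so r2c8=7.
Step 8. [r4c5∈{5}] r4c5's peers cover all but 5. So r4c5=5.
Step 9. [r8c5∈{9}] r8c5 is down to just 9, so r8c5=9.
Step 10. [r4c7∈{9}] nothing but 9 survives at r4c7, so r4c7=9.
Step 11. [r6c6∈{1}] r6c6 has the single candidate 1. So r6c6=1.
Step 12. [r6c9∈{7}] r6c9's peers cover all but 7 ⇒ r6c9=7.
Step 13. [r8c8∈{6}] r8c8 has the single candidate 6 ⇒ r8c8=6.
Step 14. [r2c1∈{5}] r2c1 has the single candidate 5. So r2c1=5.
Step 15. [r2c2∈{9}] nothing but 9 survives at r2c2. So r2c2=9.
Step 16. [r5c5∈{7}] nothing but 7 survives at r5c5. So r5c5=7.
Step 17. [r3c6∈{9}] r3c6 is down to just 9 ⇒ r3c6=9.
Step 18. [r3c9∈{3}] only 3 remains possible at r3c9 ⇒ r3c9=3.
Step 19. [r4c9∈{6}] r4c9's peers cover all but 6 ⇒ r4c9=6.
Step 20. [r8c3∈{8}] only 8 remains possible at r8c3 ⇒ r8c3=8.
Step 21. [r2c4∈{2}] only 2 remains possible at r2c4 ⇒ r2c4=2.
Step 22. [r4c1∈{2}] r4c1 is down to just 2, so r4c1=2.
Step 23. [r5c8∈{8}] nothing but 8 survives at r5c8. So r5c8=8.
Step 24. [r1c5∈{3}] r1c5 has the single candidate 3. So r1c5=3.
Step 25. [r7c7∈{7}] only 7 remains possible at r7c7, so r7c7=7.
Step 26. [r3c1∈{6}] r3c1 has the single candidate 6 ⇒ r3c1=6.
Step 27. [r1c6∈{5}] r1c6 is down to just 5, so r1c6=5.
Step 28. [r7c4∈{1}] r7c4's peers cover all but 1. So r7c4=1.
Step 29. [r4c2∈{3}] r4c2 is down to just 3. So r4c2=3.
Step 30. [r1c2∈{1}] r1c2's peers cover all but 1 ⇒ r1c2=1.
Step 31. [r7c1∈{4}] nothing but 4 survives at r7c1. So r7c1=4.
Step 32. [r4c4∈{8}] only 8 remains possible at r4c4 ⇒ r4c4=8.
Step 33. [r9c3∈{1}] nothing but 1 survives at r9c3. So r9c3=1.

Answer: 7 1 2 6 3 5 8 4 9 / 5 9 3 2 4 8 6 7 1 / 6 8 4 7 1 9 5 2 3 / 2 3 7 8 5 4 9 1 6 / 1 5 9 3 7 6 4 8 2 / 8 4 6 9 2 1 3 5 7 / 4 2 5 1 6 3 7 9 8 / 3 7 8 4 9 2 1 6 5 / 9 6 1 5 8 7 2 3 4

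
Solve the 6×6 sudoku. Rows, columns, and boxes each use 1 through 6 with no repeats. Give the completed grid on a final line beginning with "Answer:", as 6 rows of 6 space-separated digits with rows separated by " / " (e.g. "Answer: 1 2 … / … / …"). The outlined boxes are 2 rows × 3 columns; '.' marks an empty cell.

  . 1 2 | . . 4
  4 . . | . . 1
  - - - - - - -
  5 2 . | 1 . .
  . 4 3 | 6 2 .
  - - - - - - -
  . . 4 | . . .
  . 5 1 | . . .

Step 1. [r2c4∈{2,3,5}] 2 has one home in row 2: r2c4 ⇒ r2c4=2.
Step 2. [r3c6∈{3}] nothing but 3 survives at r3c6. So r3c6=3.
Step 3. [r5c5∈{1,3,5,6}] 1 has one home in row 5: r5c5. So r5c5=1.
Step 4. [r2c3∈{5,6}] in col 3, 5 fits only at r2c3, so r2c3=5.
Step 5. [r1c5∈{3,5,6}] 5 has one home in col 5: r1c5 ⇒ r1c5=5.
Step 6. [r1c1∈{3,6}] r1c1 is the only open cell in row 1 admitting 6. So r1c1=6.
Step 7. [r1c4∈{3}] r1c4 is down to just 3 ⇒ r1c4=3.
Step 8. [r6c5∈{3,4,6}] col 5 places 3 nowhere but r6c5, so r6c5=3.
Step 9. [r6c6∈{2,6}] in row 6, 6 fits only at r6c6. So r6c6=6.
Step 10. [r5c1∈{2,3}] col 1 places 3 nowhere but r5c1. So r5c1=3.
Step 11. [r5c6∈{2,5}] row 5 places 2 nowhere but r5c6, so r5c6=2.
Step 12. [r4c1∈{1}] nothing but 1 survives at r4c1, so r4c1=1.
Step 13. [r5c4∈{5}] nothing but 5 survives at r5c4 ⇒ r5c4=5.
Step 14. [r2c2∈{3}] nothing but 3 survives at r2c2. So r2c2=3.
Step 15. [r2c5∈{6}] only 6 remains possible at r2c5. So r2c5=6.
Step 16. [r3c3∈{6}] r3c3 has the single candidate 6. So r3c3=6.
Step 17. [r4c6∈{5}] r4c6 has the single candidate 5, so r4c6=5.
Step 18. [r6c4∈{4}] only 4 remains possible at r6c4, so r6c4=4.
Step 19. [r6c1∈{2}] r6c1 has the single candidate 2. So r6c1=2.
Step 20. [r5c2∈{6}] nothing but 6 survives at r5c2 ⇒ r5c2=6.
Step 21. [r3c5∈{4}] r3c5's peers cover all but 4 ⇒ r3c5=4.

Answer: 6 1 2 3 5 4 / 4 3 5 2 6 1 / 5 2 6 1 4 3 / 1 4 3 6 2 5 / 3 6 4 5 1 2 / 2 5 1 4 3 6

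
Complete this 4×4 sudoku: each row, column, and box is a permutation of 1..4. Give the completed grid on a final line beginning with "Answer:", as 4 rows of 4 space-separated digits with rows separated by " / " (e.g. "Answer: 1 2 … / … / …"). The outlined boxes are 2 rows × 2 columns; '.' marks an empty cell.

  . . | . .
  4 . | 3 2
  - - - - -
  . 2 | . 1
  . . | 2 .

Step 1. [r3c1∈{3}] only 3 remains possible at r3c1, so r3c1=3.
Step 2. [r2c2∈{1}] r2c2 has the single candidate 1 ⇒ r2c2=1.
Step 3. [r1c4∈{4}] only 4 remains possible at r1c4, so r1c4=4.
Step 4. [r1c3∈{1}] nothing but 1 survives at r1c3 ⇒ r1c3=1.
Step 5. [r1c2∈{3}] r1c2 is down to just 3 ⇒ r1c2=3.
Step 6. [r3c3∈{4}] r3c3 is down to just 4 ⇒ r3c3=4.
Step 7. [r4c4∈{3}] only 3 remains possible at r4c4. So r4c4=3.
Step 8. [r4c1∈{1}] nothing but 1 survives at r4c1. So r4c1=1.
Step 9. [r1c1∈{2}] r1c1's peers cover all but 2, so r1c1=2.
Step 10. [r4c2∈{4}] nothing but 4 survives at r4c2, so r4c2=4.

Answer: 2 3 1 4 / 4 1 3 2 / 3 2 4 1 / 1 4 2 3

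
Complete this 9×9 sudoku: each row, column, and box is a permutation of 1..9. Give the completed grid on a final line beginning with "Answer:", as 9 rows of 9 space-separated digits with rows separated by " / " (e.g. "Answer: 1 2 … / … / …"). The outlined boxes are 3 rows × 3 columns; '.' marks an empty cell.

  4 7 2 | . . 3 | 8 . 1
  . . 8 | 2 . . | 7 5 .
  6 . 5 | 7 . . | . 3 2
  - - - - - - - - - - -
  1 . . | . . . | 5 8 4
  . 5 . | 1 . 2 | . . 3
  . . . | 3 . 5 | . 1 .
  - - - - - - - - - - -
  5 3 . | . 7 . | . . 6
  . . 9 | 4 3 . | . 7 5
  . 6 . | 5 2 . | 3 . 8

Step 1. [r2c9∈{9}] r2c9's peers cover all but 9. So r2c9=9.
Step 2. [r6c2∈{2,4,8,9}] 4 has one home in col 2: r6c2. So r6c2=4.
Step 3. [r5c5∈{4,6,8,9}] r5c5 is the only open cell in row 5 admitting 4 ⇒ r5c5=4.
Step 4. [r6c7∈{2,6,9}] r6c7 is the only open cell in box 6 admitting 2 ⇒ r6c7=2.
Step 5. [r6c5∈{6,8,9}] 8 has one home in box 5: r6c5 ⇒ r6c5=8.
Step 6. [r3c6∈{1,4,8,9}] across row 3, 8 lands solely at r3c6 ⇒ r3c6=8.
Step 7. [r2c2∈{1}] r2c2 is down to just 1. So r2c2=1.
Step 8. [r2c5∈{6}] r2c5's peers cover all but 6, so r2c5=6.
Step 9. [r4c5∈{9}] nothing but 9 survives at r4c5 ⇒ r4c5=9.
Step 10. [r5c1∈{7,8,9}] across row 5, 8 lands solely at r5c1. So r5c1=8.
Step 11. [r5c3∈{6,7}] 7 has one home in row 5: r5c3 ⇒ r5c3=7.
Step 12. [r8c6∈{1,6}] r8c6 is the only open cell in row 8 admitting 6, so r8c6=6.
Step 13. [r7c8∈{2,4,9}] row 7 places 2 nowhere but r7c8. So r7c8=2.
Step 14. [r9c8∈{4,9}] in col 8, 4 fits only at r9c8. So r9c8=4.
Step 15. [r7c7∈{1,9}] 9 has one home in box 9: r7c7 ⇒ r7c7=9.
Step 16. [r7c6∈{1}] only 1 remains possible at r7c6. So r7c6=1.
Step 17. [r6c3∈{6}] nothing but 6 survives at r6c3 ⇒ r6c3=6.
Step 18. [r5c7∈{6}] r5c7 has the single candidate 6 ⇒ r5c7=6.
Step 19. [r4c2∈{2}] r4c2 has the single candidate 2. So r4c2=2.
Step 20. [r9c1∈{7}] only 7 remains possible at r9c1, so r9c1=7.
Step 21. [r9c6∈{9}] nothing but 9 survives at r9c6. So r9c6=9.
Step 22. [r8c7∈{1}] nothing but 1 survives at r8c7 ⇒ r8c7=1.
Step 23. [r4c4∈{6}] r4c4 has the single candidate 6, so r4c4=6.
Step 24. [r3c7∈{4}] r3c7's peers cover all but 4 ⇒ r3c7=4.
Step 25. [r4c6∈{7}] r4c6 is down to just 7 ⇒ r4c6=7.
Step 26. [r3c2∈{9}] r3c2 has the single candidate 9, so r3c2=9.
Step 27. [r1c8∈{6}] r1c8's peers cover all but 6, so r1c8=6.
Step 28. [r9c3∈{1}] r9c3 has the single candidate 1 ⇒ r9c3=1.
Step 29. [r3c5∈{1}] r3c5 is down to just 1, so r3c5=1.
Step 30. [r6c9∈{7}] nothing but 7 survives at r6c9 ⇒ r6c9=7.
Step 31. [r7c3∈{4}] only 4 remains possible at r7c3. So r7c3=4.
Step 32. [r1c5∈{5}] r1c5 is down to just 5, so r1c5=5.
Step 33. [r1c4∈{9}] only 9 remains possible at r1c4 ⇒ r1c4=9.
Step 34. [r4c3∈{3}] only 3 remains possible at r4c3. So r4c3=3.
Step 35. [r5c8∈{9}] r5c8's peers cover all but 9 ⇒ r5c8=9.
Step 36. [r8c2∈{8}] nothing but 8 survives at r8c2. So r8c2=8.
Step 37. [r8c1∈{2}] r8c1's peers cover all but 2, so r8c1=2.
Step 38. [r2c6∈{4}] only 4 remains possible at r2c6 ⇒ r2c6=4.
Step 39. [r7c4∈{8}] r7c4 is down to just 8, so r7c4=8.
Step 40. [r6c1∈{9}] r6c1 is down to just 9, so r6c1=9.
Step 41. [r2c1∈{3}] r2c1 is down to just 3, so r2c1=3.

Answer: 4 7 2 9 5 3 8 6 1 / 3 1 8 2 6 4 7 5 9 / 6 9 5 7 1 8 4 3 2 / 1 2 3 6 9 7 5 8 4 / 8 5 7 1 4 2 6 9 3 / 9 4 6 3 8 5 2 1 7 / 5 3 4 8 7 1 9 2 6 / 2 8 9 4 3 6 1 7 5 / 7 6 1 5 2 9 3 4 8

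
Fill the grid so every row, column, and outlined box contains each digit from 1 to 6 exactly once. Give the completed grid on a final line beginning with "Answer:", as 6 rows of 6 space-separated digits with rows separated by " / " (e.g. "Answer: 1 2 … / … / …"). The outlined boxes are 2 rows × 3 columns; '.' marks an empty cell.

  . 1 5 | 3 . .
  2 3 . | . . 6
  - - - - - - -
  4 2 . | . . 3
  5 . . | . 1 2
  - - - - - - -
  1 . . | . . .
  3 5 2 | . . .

Step 1. [r5c2∈{4,6}] in col 2, 4 fits only at r5c2, so r5c2=4.
Step 2. [r1c6∈{4}] nothing but 4 survives at r1c6. So r1c6=4.
Step 3. [r5c3∈{6}] only 6 remains possible at r5c3. So r5c3=6.
Step 4. [r2c5∈{5}] only 5 remains possible at r2c5, so r2c5=5.
Step 5. [r3c5∈{6}] only 6 remains possible at r3c5. So r3c5=6.
Step 6. [r5c4∈{2,5}] across col 4, 2 lands solely at r5c4 ⇒ r5c4=2.
Step 7. [r6c4∈{1,4,6}] across row 6, 6 lands solely at r6c4, so r6c4=6.
Step 8. [r4c2∈{6}] only 6 remains possible at r4c2 ⇒ r4c2=6.
Step 9. [r5c5∈{3}] r5c5 is down to just 3 ⇒ r5c5=3.
Step 10. [r3c3∈{1}] r3c3 has the single candidate 1 ⇒ r3c3=1.
Step 11. [r2c3∈{4}] only 4 remains possible at r2c3, so r2c3=4.
Step 12. [r4c4∈{4}] r4c4's peers cover all but 4. So r4c4=4.
Step 13. [r6c5∈{4}] r6c5 has the single candidate 4, so r6c5=4.
Step 14. [r3c4∈{5}] r3c4 has the single candidate 5 ⇒ r3c4=5.
Step 15. [r2c4∈{1}] nothing but 1 survives at r2c4, so r2c4=1.
Step 16. [r6c6∈{1}] r6c6 has the single candidate 1, so r6c6=1.
Step 17. [r1c1∈{6}] r1c1 has the single candidate 6, so r1c1=6.
Step 18. [r1c5∈{2}] only 2 remains possible at r1c5 ⇒ r1c5=2.
Step 19. [r5c6∈{5}] only 5 remains possible at r5c6, so r5c6=5.
Step 20. [r4c3∈{3}] r4c3 has the single candidate 3. So r4c3=3.

Answer: 6 1 5 3 2 4 / 2 3 4 1 5 6 / 4 2 1 5 6 3 / 5 6 3 4 1 2 / 1 4 6 2 3 5 / 3 5 2 6 4 1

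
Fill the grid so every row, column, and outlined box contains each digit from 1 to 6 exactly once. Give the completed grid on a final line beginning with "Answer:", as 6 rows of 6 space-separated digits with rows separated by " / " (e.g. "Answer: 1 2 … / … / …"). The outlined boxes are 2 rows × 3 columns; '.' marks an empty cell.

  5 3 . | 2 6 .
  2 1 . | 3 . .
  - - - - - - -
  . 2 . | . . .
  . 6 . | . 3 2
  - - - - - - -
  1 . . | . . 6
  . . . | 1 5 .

Step 1. [r1c3∈{4}] r1c3 has the single candidate 4, so r1c3=4.
Step 2. [r5c4∈{4}] r5c4 is down to just 4. So r5c4=4.
Step 3. [r5c3∈{2,3,5}] r5c3 is the only open cell in row 5 admitting 3, so r5c3=3.
Step 4. [r4c4∈{5}] r4c4 has the single candidate 5. So r4c4=5.
Step 5. [r3c5∈{1,4}] r3c5 is the only open cell in col 5 admitting 1, so r3c5=1.
Step 6. [r6c1∈{4,6}] col 1 places 6 nowhere but r6c1. So r6c1=6.
Step 7. [r3c6∈{4}] r3c6 is down to just 4 ⇒ r3c6=4.
Step 8. [r2c3∈{6}] r2c3 has the single candidate 6 ⇒ r2c3=6.
Step 9. [r6c2∈{4}] r6c2 is down to just 4 ⇒ r6c2=4.
Step 10. [r3c3∈{5}] r3c3 is down to just 5, so r3c3=5.
Step 11. [r1c6∈{1}] r1c6's peers cover all but 1. So r1c6=1.
Step 12. [r2c5∈{4}] nothing but 4 survives at r2c5 ⇒ r2c5=4.
Step 13. [r6c3∈{2}] r6c3 is down to just 2. So r6c3=2.
Step 14. [r4c1∈{4}] r4c1 has the single candidate 4 ⇒ r4c1=4.
Step 15. [r3c4∈{6}] nothing but 6 survives at r3c4. So r3c4=6.
Step 16. [r5c5∈{2}] only 2 remains possible at r5c5 ⇒ r5c5=2.
Step 17. [r2c6∈{5}] r2c6's peers cover all but 5, so r2c6=5.
Step 18. [r5c2∈{5}] nothing but 5 survives at r5c2, so r5c2=5.
Step 19. [r4c3∈{1}] r4c3's peers cover all but 1, so r4c3=1.
Step 20. [r3c1∈{3}] r3c1 has the single candidate 3, so r3c1=3.
Step 21. [r6c6∈{3}] only 3 remains possible at r6c6. So r6c6=3.

Answer: 5 3 4 2 6 1 / 2 1 6 3 4 5 / 3 2 5 6 1 4 / 4 6 1 5 3 2 / 1 5 3 4 2 6 / 6 4 2 1 5 3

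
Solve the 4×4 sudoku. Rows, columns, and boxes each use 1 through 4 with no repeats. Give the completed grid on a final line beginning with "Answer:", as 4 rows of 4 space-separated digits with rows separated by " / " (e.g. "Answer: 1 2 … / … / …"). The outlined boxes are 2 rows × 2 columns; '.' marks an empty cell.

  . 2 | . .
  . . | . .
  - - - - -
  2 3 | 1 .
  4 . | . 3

Step 1. [r2c2∈{1,4}] r2c2 is the only open cell in col 2 admitting 4. So r2c2=4.
Step 2. [r2c4∈{1,2}] in col 4, 2 fits only at r2c4, so r2c4=2.
Step 3. [r2c3∈{3}] only 3 remains possible at r2c3, so r2c3=3.
Step 4. [r1c4∈{1,4}] 1 has one home in col 4: r1c4, so r1c4=1.
Step 5. [r4c3∈{2}] r4c3's peers cover all but 2. So r4c3=2.
Step 6. [r2c1∈{1}] r2c1's peers cover all but 1, so r2c1=1.
Step 7. [r3c4∈{4}] only 4 remains possible at r3c4 ⇒ r3c4=4.
Step 8. [r4c2∈{1}] only 1 remains possible at r4c2, so r4c2=1.
Step 9. [r1c3∈{4}] only 4 remains possible at r1c3, so r1c3=4.
Step 10. [r1c1∈{3}] r1c1 has the single candidate 3, so r1c1=3.

Answer: 3 2 4 1 / 1 4 3 2 / 2 3 1 4 / 4 1 2 3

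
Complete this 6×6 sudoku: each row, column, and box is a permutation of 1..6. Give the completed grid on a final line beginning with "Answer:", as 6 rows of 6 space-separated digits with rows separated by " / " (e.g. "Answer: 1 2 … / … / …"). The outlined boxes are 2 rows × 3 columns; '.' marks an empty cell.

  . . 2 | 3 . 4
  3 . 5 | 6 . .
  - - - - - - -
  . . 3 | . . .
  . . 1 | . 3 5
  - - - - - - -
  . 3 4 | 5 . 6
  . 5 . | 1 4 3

Step 1. [r3c5∈{1,2,6}] col 5 places 6 nowhere but r3c5 ⇒ r3c5=6.
Step 2. [r6c1∈{2,6}] across row 6, 2 lands solely at r6c1 ⇒ r6c1=2.
Step 3. [r2c2∈{1,4}] row 2 places 4 nowhere but r2c2, so r2c2=4.
Step 4. [r1c2∈{1,6}] col 2 places 1 nowhere but r1c2 ⇒ r1c2=1.
Step 5. [r3c2∈{2}] r3c2 has the single candidate 2, so r3c2=2.
Step 6. [r2c6∈{1,2}] 2 has one home in col 6: r2c6 ⇒ r2c6=2.
Step 7. [r3c4∈{4}] r3c4 has the single candidate 4 ⇒ r3c4=4.
Step 8. [r4c2∈{6}] r4c2 is down to just 6, so r4c2=6.
Step 9. [r4c4∈{2}] r4c4 is down to just 2 ⇒ r4c4=2.
Step 10. [r2c5∈{1}] r2c5's peers cover all but 1 ⇒ r2c5=1.
Step 11. [r5c5∈{2}] r5c5 is down to just 2, so r5c5=2.
Step 12. [r6c3∈{6}] r6c3's peers cover all but 6, so r6c3=6.
Step 13. [r1c5∈{5}] r1c5 has the single candidate 5. So r1c5=5.
Step 14. [r5c1∈{1}] only 1 remains possible at r5c1, so r5c1=1.
Step 15. [r3c6∈{1}] only 1 remains possible at r3c6. So r3c6=1.
Step 16. [r4c1∈{4}] r4c1 is down to just 4, so r4c1=4.
Step 17. [r1c1∈{6}] r1c1 has the single candidate 6. So r1c1=6.
Step 18. [r3c1∈{5}] r3c1 has the single candidate 5, so r3c1=5.

Answer: 6 1 2 3 5 4 / 3 4 5 6 1 2 / 5 2 3 4 6 1 / 4 6 1 2 3 5 / 1 3 4 5 2 6 / 2 5 6 1 4 3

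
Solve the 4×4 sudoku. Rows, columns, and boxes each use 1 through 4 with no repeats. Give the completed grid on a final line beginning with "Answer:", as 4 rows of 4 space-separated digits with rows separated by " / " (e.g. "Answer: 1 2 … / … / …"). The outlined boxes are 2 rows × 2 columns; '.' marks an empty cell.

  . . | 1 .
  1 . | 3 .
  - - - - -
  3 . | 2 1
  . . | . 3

Step 1. [r3c2∈{4}] r3c2 is down to just 4. So r3c2=4.
Step 2. [r2c2∈{2}] r2c2 has the single candidate 2, so r2c2=2.
Step 3. [r1c1∈{4}] r1c1 has the single candidate 4. So r1c1=4.
Step 4. [r4c2∈{1}] only 1 remains possible at r4c2. So r4c2=1.
Step 5. [r4c3∈{4}] r4c3 is down to just 4. So r4c3=4.
Step 6. [r4c1∈{2}] only 2 remains possible at r4c1 ⇒ r4c1=2.
Step 7. [r1c4∈{2}] nothing but 2 survives at r1c4. So r1c4=2.
Step 8. [r2c4∈{4}] r2c4's peers cover all but 4. So r2c4=4.
Step 9. [r1c2∈{3}] r1c2's peers cover all but 3 ⇒ r1c2=3.

Answer: 4 3 1 2 / 1 2 3 4 / 3 4 2 1 / 2 1 4 3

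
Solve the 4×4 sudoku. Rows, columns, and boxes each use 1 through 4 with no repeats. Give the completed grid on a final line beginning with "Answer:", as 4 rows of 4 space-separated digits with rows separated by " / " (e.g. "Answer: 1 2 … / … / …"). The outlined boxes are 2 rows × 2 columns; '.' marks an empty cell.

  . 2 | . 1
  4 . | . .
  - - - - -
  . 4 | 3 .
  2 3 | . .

Step 1. [r2c3∈{2}] r2c3 is down to just 2. So r2c3=2.
Step 2. [r4c3∈{1,4}] 1 has one home in row 4: r4c3 ⇒ r4c3=1.
Step 3. [r3c4∈{2}] nothing but 2 survives at r3c4. So r3c4=2.
Step 4. [r3c1∈{1}] r3c1's peers cover all but 1, so r3c1=1.
Step 5. [r2c2∈{1}] r2c2's peers cover all but 1. So r2c2=1.
Step 6. [r2c4∈{3}] nothing but 3 survives at r2c4, so r2c4=3.
Step 7. [r1c3∈{4}] r1c3 is down to just 4, so r1c3=4.
Step 8. [r4c4∈{4}] nothing but 4 survives at r4c4 ⇒ r4c4=4.
Step 9. [r1c1∈{3}] r1c1 has the single candidate 3. So r1c1=3.

Answer: 3 2 4 1 / 4 1 2 3 / 1 4 3 2 / 2 3 1 4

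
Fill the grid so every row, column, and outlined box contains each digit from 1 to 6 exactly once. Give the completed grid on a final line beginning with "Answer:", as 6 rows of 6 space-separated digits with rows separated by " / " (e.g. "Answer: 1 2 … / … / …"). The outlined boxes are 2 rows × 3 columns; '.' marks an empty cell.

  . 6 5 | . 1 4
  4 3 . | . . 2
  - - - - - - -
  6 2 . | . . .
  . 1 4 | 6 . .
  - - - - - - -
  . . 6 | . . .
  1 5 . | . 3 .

Step 1. [r6c4∈{2,4}] across row 6, 4 lands solely at r6c4 ⇒ r6c4=4.
Step 2. [r5c4∈{1,2,5}] 2 has one home in col 4: r5c4 ⇒ r5c4=2.
Step 3. [r5c5∈{5}] only 5 remains possible at r5c5 ⇒ r5c5=5.
Step 4. [r3c3∈{3}] only 3 remains possible at r3c3. So r3c3=3.
Step 5. [r3c4∈{1,5}] in col 4, 1 fits only at r3c4. So r3c4=1.
Step 6. [r3c6∈{5}] r3c6 has the single candidate 5, so r3c6=5.
Step 7. [r3c5∈{4}] r3c5's peers cover all but 4. So r3c5=4.
Step 8. [r2c5∈{6}] only 6 remains possible at r2c5, so r2c5=6.
Step 9. [r1c4∈{3}] only 3 remains possible at r1c4 ⇒ r1c4=3.
Step 10. [r2c3∈{1}] nothing but 1 survives at r2c3, so r2c3=1.
Step 11. [r4c6∈{3}] r4c6's peers cover all but 3 ⇒ r4c6=3.
Step 12. [r6c3∈{2}] r6c3's peers cover all but 2. So r6c3=2.
Step 13. [r6c6∈{6}] nothing but 6 survives at r6c6. So r6c6=6.
Step 14. [r5c6∈{1}] nothing but 1 survives at r5c6. So r5c6=1.
Step 15. [r2c4∈{5}] nothing but 5 survives at r2c4. So r2c4=5.
Step 16. [r4c5∈{2}] only 2 remains possible at r4c5 ⇒ r4c5=2.
Step 17. [r5c1∈{3}] only 3 remains possible at r5c1 ⇒ r5c1=3.
Step 18. [r1c1∈{2}] nothing but 2 survives at r1c1. So r1c1=2.
Step 19. [r4c1∈{5}] nothing but 5 survives at r4c1, so r4c1=5.
Step 20. [r5c2∈{4}] nothing but 4 survives at r5c2. So r5c2=4.

Answer: 2 6 5 3 1 4 / 4 3 1 5 6 2 / 6 2 3 1 4 5 / 5 1 4 6 2 3 / 3 4 6 2 5 1 / 1 5 2 4 3 6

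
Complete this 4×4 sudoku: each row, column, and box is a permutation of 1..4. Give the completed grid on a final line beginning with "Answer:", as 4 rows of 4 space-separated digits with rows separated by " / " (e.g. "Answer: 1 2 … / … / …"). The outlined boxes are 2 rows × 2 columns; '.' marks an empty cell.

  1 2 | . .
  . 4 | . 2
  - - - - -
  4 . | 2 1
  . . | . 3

Step 1. [r1c3∈{3,4}] row 1 places 3 nowhere but r1c3 ⇒ r1c3=3.
Step 2. [r3c2∈{3}] only 3 remains possible at r3c2, so r3c2=3.
Step 3. [r1c4∈{4}] r1c4 is down to just 4. So r1c4=4.
Step 4. [r4c2∈{1}] only 1 remains possible at r4c2. So r4c2=1.
Step 5. [r4c1∈{2}] only 2 remains possible at r4c1 ⇒ r4c1=2.
Step 6. [r4c3∈{4}] r4c3 is down to just 4. So r4c3=4.
Step 7. [r2c3∈{1}] nothing but 1 survives at r2c3 ⇒ r2c3=1.
Step 8. [r2c1∈{3}] only 3 remains possible at r2c1. So r2c1=3.

Answer: 1 2 3 4 / 3 4 1 2 / 4 3 2 1 / 2 1 4 3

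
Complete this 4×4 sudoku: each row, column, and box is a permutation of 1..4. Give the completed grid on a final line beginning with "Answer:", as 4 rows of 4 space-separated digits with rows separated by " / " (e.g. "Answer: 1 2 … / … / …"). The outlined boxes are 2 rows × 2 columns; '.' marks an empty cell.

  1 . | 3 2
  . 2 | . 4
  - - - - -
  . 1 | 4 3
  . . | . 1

Step 1. [r4c1∈{2,3,4}] in col 1, 4 fits only at r4c1 ⇒ r4c1=4.
Step 2. [r2c3∈{1}] r2c3 has the single candidate 1, so r2c3=1.
Step 3. [r3c1∈{2}] r3c1 is down to just 2. So r3c1=2.
Step 4. [r1c2∈{4}] r1c2 has the single candidate 4. So r1c2=4.
Step 5. [r2c1∈{3}] r2c1's peers cover all but 3, so r2c1=3.
Step 6. [r4c3∈{2}] r4c3's peers cover all but 2. So r4c3=2.
Step 7. [r4c2∈{3}] nothing but 3 survives at r4c2 ⇒ r4c2=3.

Answer: 1 4 3 2 / 3 2 1 4 / 2 1 4 3 / 4 3 2 1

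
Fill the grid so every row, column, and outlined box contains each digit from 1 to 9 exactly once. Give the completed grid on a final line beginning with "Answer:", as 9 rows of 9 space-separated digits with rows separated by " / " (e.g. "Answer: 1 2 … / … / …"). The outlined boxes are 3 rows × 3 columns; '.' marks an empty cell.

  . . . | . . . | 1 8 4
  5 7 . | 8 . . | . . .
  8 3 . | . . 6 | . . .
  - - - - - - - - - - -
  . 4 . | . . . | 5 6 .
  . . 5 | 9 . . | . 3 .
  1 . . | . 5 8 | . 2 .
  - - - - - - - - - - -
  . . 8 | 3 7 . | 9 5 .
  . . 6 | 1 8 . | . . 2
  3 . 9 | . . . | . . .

Step 1. [r1c3∈{2}] only 2 remains possible at r1c3. So r1c3=2.
Step 2. [r4c9∈{1,7,8,9}] across row 4, 8 lands solely at r4c9 ⇒ r4c9=8.
Step 3. [r9c8∈{1,4,7}] col 8 places 1 nowhere but r9c8 ⇒ r9c8=1.
Step 4. [r2c9∈{3,6,9}] 3 has one home in col 9: r2c9. So r2c9=3.
Step 5. [r8c8∈{4,7}] r8c8 is the only open cell in col 8 admitting 4, so r8c8=4.
Step 6. [r2c8∈{9}] r2c8 is down to just 9 ⇒ r2c8=9.
Step 7. [r3c5∈{1,2,4,9}] row 3 places 9 nowhere but r3c5, so r3c5=9.
Step 8. [r4c1∈{2,7,9}] r4c1 is the only open cell in row 4 admitting 9, so r4c1=9.
Step 9. [r6c2∈{6}] r6c2 is down to just 6. So r6c2=6.
Step 10. [r9c4∈{2,4,5,6}] 6 has one home in col 4: r9c4. So r9c4=6.
Step 11. [r9c9∈{7}] r9c9 has the single candidate 7, so r9c9=7.
Step 12. [r5c5∈{1,2,4,6}] across row 5, 6 lands solely at r5c5, so r5c5=6.
Step 13. [r1c5∈{3}] r1c5's peers cover all but 3 ⇒ r1c5=3.
Step 14. [r4c6∈{1,2,3,7}] in col 6, 3 fits only at r4c6, so r4c6=3.
Step 15. [r4c3∈{7}] r4c3 is down to just 7 ⇒ r4c3=7.
Step 16. [r5c1∈{2}] only 2 remains possible at r5c1. So r5c1=2.
Step 17. [r4c5∈{1,2}] row 4 places 1 nowhere but r4c5 ⇒ r4c5=1.
Step 18. [r2c6∈{1,2,4}] col 6 places 1 nowhere but r2c6, so r2c6=1.
Step 19. [r8c2∈{5}] only 5 remains possible at r8c2. So r8c2=5.
Step 20. [r9c2∈{2}] r9c2 has the single candidate 2. So r9c2=2.
Step 21. [r9c5∈{4}] r9c5's peers cover all but 4, so r9c5=4.
Step 22. [r3c4∈{2,4,5,7}] box 2 places 4 nowhere but r3c4. So r3c4=4.
Step 23. [r6c4∈{7}] r6c4's peers cover all but 7. So r6c4=7.
Step 24. [r5c7∈{4,7}] across row 5, 7 lands solely at r5c7 ⇒ r5c7=7.
Step 25. [r2c7∈{2,6}] row 2 places 6 nowhere but r2c7. So r2c7=6.
Step 26. [r1c4∈{5}] r1c4 is down to just 5, so r1c4=5.
Step 27. [r4c4∈{2}] r4c4 has the single candidate 2 ⇒ r4c4=2.
Step 28. [r3c8∈{7}] r3c8's peers cover all but 7, so r3c8=7.
Step 29. [r7c2∈{1}] r7c2 is down to just 1. So r7c2=1.
Step 30. [r5c6∈{4}] r5c6 has the single candidate 4, so r5c6=4.
Step 31. [r2c3∈{4}] r2c3's peers cover all but 4, so r2c3=4.
Step 32. [r3c7∈{2}] only 2 remains possible at r3c7. So r3c7=2.
Step 33. [r1c2∈{9}] only 9 remains possible at r1c2, so r1c2=9.
Step 34. [r6c3∈{3}] r6c3's peers cover all but 3. So r6c3=3.
Step 35. [r9c6∈{5}] r9c6's peers cover all but 5, so r9c6=5.
Step 36. [r6c9∈{9}] r6c9 has the single candidate 9, so r6c9=9.
Step 37. [r6c7∈{4}] r6c7 has the single candidate 4. So r6c7=4.
Step 38. [r3c3∈{1}] only 1 remains possible at r3c3. So r3c3=1.
Step 39. [r2c5∈{2}] r2c5 is down to just 2, so r2c5=2.
Step 40. [r5c2∈{8}] r5c2 has the single candidate 8 ⇒ r5c2=8.
Step 41. [r7c6∈{2}] r7c6's peers cover all but 2 ⇒ r7c6=2.
Step 42. [r7c1∈{4}] r7c1 has the single candidate 4 ⇒ r7c1=4.
Step 43. [r3c9∈{5}] only 5 remains possible at r3c9 ⇒ r3c9=5.
Step 44. [r8c7∈{3}] r8c7 is down to just 3, so r8c7=3.
Step 45. [r8c6∈{9}] r8c6 has the single candidate 9. So r8c6=9.
Step 46. [r8c1∈{7}] r8c1 has the single candidate 7. So r8c1=7.
Step 47. [r1c1∈{6}] r1c1 has the single candidate 6 ⇒ r1c1=6.
Step 48. [r5c9∈{1}] r5c9's peers cover all but 1 ⇒ r5c9=1.
Step 49. [r7c9∈{6}] only 6 remains possible at r7c9, so r7c9=6.
Step 50. [r9c7∈{8}] only 8 remains possible at r9c7, so r9c7=8.
Step 51. [r1c6∈{7}] r1c6 has the single candidate 7, so r1c6=7.

Answer: 6 9 2 5 3 7 1 8 4 / 5 7 4 8 2 1 6 9 3 / 8 3 1 4 9 6 2 7 5 / 9 4 7 2 1 3 5 6 8 / 2 8 5 9 6 4 7 3 1 / 1 6 3 7 5 8 4 2 9 / 4 1 8 3 7 2 9 5 6 / 7 5 6 1 8 9 3 4 2 / 3 2 9 6 4 5 8 1 7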